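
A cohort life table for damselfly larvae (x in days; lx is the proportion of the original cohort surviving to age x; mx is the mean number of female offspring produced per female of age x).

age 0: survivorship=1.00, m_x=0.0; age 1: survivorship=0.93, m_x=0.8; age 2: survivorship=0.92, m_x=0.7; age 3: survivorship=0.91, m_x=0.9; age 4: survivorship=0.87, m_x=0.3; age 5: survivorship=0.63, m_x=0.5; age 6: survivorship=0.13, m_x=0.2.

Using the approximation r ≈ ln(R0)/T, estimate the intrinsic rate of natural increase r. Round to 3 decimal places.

R0 = Σ lx·mx = 0 + 0.744 + 0.644 + 0.819 + 0.261 + 0.315 + 0.026 = 2.809
Σ x·lx·mx = 7.264; T = 7.264/2.809 = 2.58597…
r ≈ ln(R0)/T = ln(2.809)/2.58597… = 0.3994… → 0.399

0.399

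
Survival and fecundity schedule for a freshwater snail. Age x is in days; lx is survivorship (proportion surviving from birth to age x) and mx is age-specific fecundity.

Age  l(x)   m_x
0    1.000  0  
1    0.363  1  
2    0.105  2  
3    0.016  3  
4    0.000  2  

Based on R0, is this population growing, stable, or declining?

R0 = Σ lx·mx = 0 + 0.363 + 0.21 + 0.048 + 0 = 0.621
R0 < 1, so the population is declining.

declining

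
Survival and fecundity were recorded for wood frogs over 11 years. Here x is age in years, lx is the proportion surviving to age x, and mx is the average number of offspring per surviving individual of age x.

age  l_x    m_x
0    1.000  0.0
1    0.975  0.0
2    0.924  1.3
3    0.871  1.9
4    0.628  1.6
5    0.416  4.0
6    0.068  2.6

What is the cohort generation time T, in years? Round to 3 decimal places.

lx·mx: 0, 0, 1.2012, 1.6549, 1.0048, 1.664, 0.1768 → R0 = 5.7017
x·lx·mx: 0, 0, 2.4024, 4.9647, 4.0192, 8.32, 1.0608 → Σ = 20.7671
T = 20.7671 / 5.7017 = 3.642265… → 3.642

3.642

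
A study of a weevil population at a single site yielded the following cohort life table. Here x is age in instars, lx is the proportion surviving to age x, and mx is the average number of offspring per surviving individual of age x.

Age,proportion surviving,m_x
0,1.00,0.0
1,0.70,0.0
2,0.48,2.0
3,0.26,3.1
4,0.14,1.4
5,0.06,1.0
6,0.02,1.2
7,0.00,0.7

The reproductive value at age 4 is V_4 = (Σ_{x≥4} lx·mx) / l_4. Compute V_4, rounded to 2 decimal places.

lx·mx for x ≥ 4: 0.196, 0.06, 0.024, 0 → sum = 0.28
V_4 = 0.28 / l_4 = 0.28 / 0.14 = 2 → 2.00

2.00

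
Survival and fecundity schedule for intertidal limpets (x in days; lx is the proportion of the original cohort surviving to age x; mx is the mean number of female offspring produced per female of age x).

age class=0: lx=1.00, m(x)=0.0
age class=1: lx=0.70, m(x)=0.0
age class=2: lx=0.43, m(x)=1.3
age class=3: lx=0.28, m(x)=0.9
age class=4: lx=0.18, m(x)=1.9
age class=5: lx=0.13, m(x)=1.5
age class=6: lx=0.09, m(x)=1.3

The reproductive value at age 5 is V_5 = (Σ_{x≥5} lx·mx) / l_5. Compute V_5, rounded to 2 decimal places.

lx·mx for x ≥ 5: 0.195, 0.117 → sum = 0.312
V_5 = 0.312 / l_5 = 0.312 / 0.13 = 2.4 → 2.40

2.40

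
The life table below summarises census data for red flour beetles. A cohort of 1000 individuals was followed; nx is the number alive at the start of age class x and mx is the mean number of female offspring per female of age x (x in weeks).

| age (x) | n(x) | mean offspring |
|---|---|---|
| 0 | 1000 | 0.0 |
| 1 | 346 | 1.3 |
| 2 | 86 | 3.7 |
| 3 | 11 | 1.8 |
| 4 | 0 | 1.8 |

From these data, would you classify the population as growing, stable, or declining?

declining

lx = nx/n0 = nx/1000: 1, 0.346, 0.086, 0.011, 0
R0 = Σ lx·mx = 0 + 0.4498 + 0.3182 + 0.0198 + 0 = 0.7878
R0 < 1, so the population is declining.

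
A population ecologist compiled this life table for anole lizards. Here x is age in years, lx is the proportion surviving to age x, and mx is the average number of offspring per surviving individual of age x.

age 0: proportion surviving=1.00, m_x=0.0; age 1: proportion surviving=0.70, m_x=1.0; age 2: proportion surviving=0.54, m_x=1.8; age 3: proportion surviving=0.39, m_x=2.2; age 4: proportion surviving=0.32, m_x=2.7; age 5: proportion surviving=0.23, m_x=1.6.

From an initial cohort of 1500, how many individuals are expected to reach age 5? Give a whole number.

Expected survivors = N0 · l_5 = 1500 × 0.23 = 345 → 345

345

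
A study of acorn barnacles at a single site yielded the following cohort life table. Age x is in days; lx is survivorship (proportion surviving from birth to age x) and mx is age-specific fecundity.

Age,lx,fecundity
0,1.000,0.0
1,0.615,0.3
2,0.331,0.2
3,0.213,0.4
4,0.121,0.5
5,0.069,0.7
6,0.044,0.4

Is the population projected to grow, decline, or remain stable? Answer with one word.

declining

R0 = Σ lx·mx = 0 + 0.1845 + 0.0662 + 0.0852 + 0.0605 + 0.0483 + 0.0176 = 0.4623
R0 < 1, so the population is declining.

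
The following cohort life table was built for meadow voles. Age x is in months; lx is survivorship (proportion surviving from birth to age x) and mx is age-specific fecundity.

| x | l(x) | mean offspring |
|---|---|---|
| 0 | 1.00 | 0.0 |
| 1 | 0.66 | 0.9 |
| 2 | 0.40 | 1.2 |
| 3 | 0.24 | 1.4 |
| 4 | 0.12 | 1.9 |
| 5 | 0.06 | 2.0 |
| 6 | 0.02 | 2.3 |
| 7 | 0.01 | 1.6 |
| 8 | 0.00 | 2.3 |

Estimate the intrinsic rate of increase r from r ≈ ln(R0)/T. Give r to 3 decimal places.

R0 = Σ lx·mx = 0 + 0.594 + 0.48 + 0.336 + 0.228 + 0.12 + 0.046 + 0.016 + 0 = 1.82
Σ x·lx·mx = 4.462; T = 4.462/1.82 = 2.45165…
r ≈ ln(R0)/T = ln(1.82)/2.45165… = 0.24426… → 0.244

0.244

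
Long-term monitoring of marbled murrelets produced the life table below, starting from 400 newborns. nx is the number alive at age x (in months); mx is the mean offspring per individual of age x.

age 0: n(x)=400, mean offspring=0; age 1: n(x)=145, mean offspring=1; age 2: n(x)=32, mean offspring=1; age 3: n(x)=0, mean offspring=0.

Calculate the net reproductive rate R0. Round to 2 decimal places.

0.44

lx = nx/n0 = nx/400: 1, 0.3625, 0.08, 0
lx·mx by age: 0, 0.3625, 0.08, 0
R0 = Σ lx·mx = 0.4425 → 0.44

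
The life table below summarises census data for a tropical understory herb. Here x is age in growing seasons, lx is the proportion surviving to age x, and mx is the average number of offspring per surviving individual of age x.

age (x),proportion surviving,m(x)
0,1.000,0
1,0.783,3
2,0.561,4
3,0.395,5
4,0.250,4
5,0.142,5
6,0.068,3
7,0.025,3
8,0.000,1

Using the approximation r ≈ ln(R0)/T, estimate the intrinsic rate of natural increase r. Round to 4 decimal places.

0.8327

R0 = Σ lx·mx = 0 + 2.349 + 2.244 + 1.975 + 1 + 0.71 + 0.204 + 0.075 + 0 = 8.557
Σ x·lx·mx = 22.061; T = 22.061/8.557 = 2.57812…
r ≈ ln(R0)/T = ln(8.557)/2.57812… = 0.832679… → 0.8327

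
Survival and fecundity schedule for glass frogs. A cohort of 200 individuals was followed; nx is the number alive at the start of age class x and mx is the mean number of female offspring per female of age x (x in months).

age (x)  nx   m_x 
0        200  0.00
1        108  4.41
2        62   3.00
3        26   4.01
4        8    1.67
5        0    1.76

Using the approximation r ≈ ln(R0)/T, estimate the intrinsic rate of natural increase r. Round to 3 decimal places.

0.874

lx = nx/n0 = nx/200: 1, 0.54, 0.31, 0.13, 0.04, 0
R0 = Σ lx·mx = 0 + 2.3814 + 0.93 + 0.5213 + 0.0668 + 0 = 3.8995
Σ x·lx·mx = 6.0725; T = 6.0725/3.8995 = 1.55725…
r ≈ ln(R0)/T = ln(3.8995)/1.55725… = 0.87388… → 0.874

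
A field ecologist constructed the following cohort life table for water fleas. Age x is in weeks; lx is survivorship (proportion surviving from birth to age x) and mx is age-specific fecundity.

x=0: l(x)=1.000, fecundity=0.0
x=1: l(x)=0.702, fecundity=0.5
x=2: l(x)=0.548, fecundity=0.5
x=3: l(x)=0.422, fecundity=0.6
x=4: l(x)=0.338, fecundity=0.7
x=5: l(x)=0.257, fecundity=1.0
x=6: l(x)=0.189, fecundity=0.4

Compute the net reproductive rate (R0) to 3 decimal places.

1.447

lx·mx by age: 0, 0.351, 0.274, 0.2532, 0.2366, 0.257, 0.0756
R0 = Σ lx·mx = 1.4474 → 1.447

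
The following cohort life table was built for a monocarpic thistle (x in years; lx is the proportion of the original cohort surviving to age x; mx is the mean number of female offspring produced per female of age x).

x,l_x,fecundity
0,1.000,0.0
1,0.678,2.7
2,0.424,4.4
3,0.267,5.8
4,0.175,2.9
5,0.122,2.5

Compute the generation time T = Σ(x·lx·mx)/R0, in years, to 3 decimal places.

2.272

lx·mx: 0, 1.8306, 1.8656, 1.5486, 0.5075, 0.305 → R0 = 6.0573
x·lx·mx: 0, 1.8306, 3.7312, 4.6458, 2.03, 1.525 → Σ = 13.7626
T = 13.7626 / 6.0573 = 2.272068… → 2.272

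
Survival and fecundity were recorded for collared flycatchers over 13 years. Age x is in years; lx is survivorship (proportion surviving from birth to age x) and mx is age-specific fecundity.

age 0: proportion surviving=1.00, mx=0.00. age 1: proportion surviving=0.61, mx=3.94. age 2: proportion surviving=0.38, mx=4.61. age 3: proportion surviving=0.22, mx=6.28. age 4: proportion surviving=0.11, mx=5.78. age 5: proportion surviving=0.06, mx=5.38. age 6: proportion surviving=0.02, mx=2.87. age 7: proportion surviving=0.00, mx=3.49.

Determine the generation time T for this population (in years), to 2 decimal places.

lx·mx: 0, 2.4034, 1.7518, 1.3816, 0.6358, 0.3228, 0.0574, 0 → R0 = 6.5528
x·lx·mx: 0, 2.4034, 3.5036, 4.1448, 2.5432, 1.614, 0.3444, 0 → Σ = 14.5534
T = 14.5534 / 6.5528 = 2.220944… → 2.22

2.22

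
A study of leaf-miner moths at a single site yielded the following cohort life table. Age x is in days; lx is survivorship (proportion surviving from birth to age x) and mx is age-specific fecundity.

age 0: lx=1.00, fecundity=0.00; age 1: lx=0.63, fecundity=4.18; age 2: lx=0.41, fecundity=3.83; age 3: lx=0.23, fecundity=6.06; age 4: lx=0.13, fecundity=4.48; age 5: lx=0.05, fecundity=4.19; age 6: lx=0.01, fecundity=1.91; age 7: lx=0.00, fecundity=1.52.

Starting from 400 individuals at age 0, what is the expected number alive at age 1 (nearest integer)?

Expected survivors = N0 · l_1 = 400 × 0.63 = 252 → 252

252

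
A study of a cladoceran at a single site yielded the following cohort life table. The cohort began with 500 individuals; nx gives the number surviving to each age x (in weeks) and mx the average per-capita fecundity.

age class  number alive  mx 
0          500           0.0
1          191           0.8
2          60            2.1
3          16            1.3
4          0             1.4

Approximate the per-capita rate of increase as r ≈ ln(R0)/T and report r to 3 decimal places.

-0.328

lx = nx/n0 = nx/500: 1, 0.382, 0.12, 0.032, 0
R0 = Σ lx·mx = 0 + 0.3056 + 0.252 + 0.0416 + 0 = 0.5992
Σ x·lx·mx = 0.9344; T = 0.9344/0.5992 = 1.55941…
r ≈ ln(R0)/T = ln(0.5992)/1.55941… = -0.32843… → -0.328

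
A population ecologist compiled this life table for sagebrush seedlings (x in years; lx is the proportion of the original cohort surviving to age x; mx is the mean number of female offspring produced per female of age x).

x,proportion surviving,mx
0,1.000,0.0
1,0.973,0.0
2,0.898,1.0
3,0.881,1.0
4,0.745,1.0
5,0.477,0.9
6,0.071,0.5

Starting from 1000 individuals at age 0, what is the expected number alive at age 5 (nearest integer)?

477

Expected survivors = N0 · l_5 = 1000 × 0.477 = 477 → 477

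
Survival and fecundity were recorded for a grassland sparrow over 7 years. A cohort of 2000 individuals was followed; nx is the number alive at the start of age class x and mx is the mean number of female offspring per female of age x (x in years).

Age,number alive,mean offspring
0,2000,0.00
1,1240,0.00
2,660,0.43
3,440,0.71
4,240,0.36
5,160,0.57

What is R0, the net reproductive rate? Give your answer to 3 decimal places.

lx = nx/n0 = nx/2000: 1, 0.62, 0.33, 0.22, 0.12, 0.08
lx·mx by age: 0, 0, 0.1419, 0.1562, 0.0432, 0.0456
R0 = Σ lx·mx = 0.3869 → 0.387

0.387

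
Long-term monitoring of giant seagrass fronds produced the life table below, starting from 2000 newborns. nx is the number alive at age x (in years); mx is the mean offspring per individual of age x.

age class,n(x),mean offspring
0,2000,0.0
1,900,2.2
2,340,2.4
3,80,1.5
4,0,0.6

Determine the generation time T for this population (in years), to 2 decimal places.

1.36

lx = nx/n0 = nx/2000: 1, 0.45, 0.17, 0.04, 0
lx·mx: 0, 0.99, 0.408, 0.06, 0 → R0 = 1.458
x·lx·mx: 0, 0.99, 0.816, 0.18, 0 → Σ = 1.986
T = 1.986 / 1.458 = 1.36214… → 1.36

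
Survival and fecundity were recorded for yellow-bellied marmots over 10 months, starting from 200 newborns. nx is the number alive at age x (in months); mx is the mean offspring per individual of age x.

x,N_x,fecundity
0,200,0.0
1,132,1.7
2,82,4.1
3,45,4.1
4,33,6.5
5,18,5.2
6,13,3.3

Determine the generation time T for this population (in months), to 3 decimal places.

lx = nx/n0 = nx/200: 1, 0.66, 0.41, 0.225, 0.165, 0.09, 0.065
lx·mx: 0, 1.122, 1.681, 0.9225, 1.0725, 0.468, 0.2145 → R0 = 5.4805
x·lx·mx: 0, 1.122, 3.362, 2.7675, 4.29, 2.34, 1.287 → Σ = 15.1685
T = 15.1685 / 5.4805 = 2.767722… → 2.768

2.768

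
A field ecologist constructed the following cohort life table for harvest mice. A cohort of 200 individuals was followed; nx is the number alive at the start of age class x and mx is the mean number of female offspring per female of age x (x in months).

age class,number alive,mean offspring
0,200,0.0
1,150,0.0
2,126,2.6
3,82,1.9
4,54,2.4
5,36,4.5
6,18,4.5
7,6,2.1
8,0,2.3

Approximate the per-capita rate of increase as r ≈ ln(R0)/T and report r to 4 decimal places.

0.4217

lx = nx/n0 = nx/200: 1, 0.75, 0.63, 0.41, 0.27, 0.18, 0.09, 0.03, 0
R0 = Σ lx·mx = 0 + 0 + 1.638 + 0.779 + 0.648 + 0.81 + 0.405 + 0.063 + 0 = 4.343
Σ x·lx·mx = 15.126; T = 15.126/4.343 = 3.48285…
r ≈ ln(R0)/T = ln(4.343)/3.48285… = 0.421657… → 0.4217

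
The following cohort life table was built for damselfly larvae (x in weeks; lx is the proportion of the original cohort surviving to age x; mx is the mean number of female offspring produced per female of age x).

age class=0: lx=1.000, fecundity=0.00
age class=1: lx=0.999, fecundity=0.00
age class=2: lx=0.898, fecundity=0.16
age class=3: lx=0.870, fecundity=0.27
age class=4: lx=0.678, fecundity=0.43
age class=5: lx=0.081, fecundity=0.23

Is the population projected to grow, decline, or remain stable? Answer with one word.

declining

R0 = Σ lx·mx = 0 + 0 + 0.14368 + 0.2349 + 0.29154 + 0.01863 = 0.68875
R0 < 1, so the population is declining.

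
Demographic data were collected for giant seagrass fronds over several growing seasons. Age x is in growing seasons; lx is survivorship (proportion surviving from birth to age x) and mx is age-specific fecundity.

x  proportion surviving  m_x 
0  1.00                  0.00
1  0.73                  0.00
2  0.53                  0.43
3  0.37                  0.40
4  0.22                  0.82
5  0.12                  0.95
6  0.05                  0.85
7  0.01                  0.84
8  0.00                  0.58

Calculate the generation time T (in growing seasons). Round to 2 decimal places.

3.47

lx·mx: 0, 0, 0.2279, 0.148, 0.1804, 0.114, 0.0425, 0.0084, 0 → R0 = 0.7212
x·lx·mx: 0, 0, 0.4558, 0.444, 0.7216, 0.57, 0.255, 0.0588, 0 → Σ = 2.5052
T = 2.5052 / 0.7212 = 3.473655… → 3.47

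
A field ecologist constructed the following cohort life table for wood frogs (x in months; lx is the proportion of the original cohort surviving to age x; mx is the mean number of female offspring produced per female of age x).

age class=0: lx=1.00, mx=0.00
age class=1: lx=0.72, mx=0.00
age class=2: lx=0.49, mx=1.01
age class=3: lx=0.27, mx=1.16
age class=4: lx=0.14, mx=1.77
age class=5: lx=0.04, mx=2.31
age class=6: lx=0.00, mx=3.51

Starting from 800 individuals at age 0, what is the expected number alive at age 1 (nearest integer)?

576

Expected survivors = N0 · l_1 = 800 × 0.72 = 576 → 576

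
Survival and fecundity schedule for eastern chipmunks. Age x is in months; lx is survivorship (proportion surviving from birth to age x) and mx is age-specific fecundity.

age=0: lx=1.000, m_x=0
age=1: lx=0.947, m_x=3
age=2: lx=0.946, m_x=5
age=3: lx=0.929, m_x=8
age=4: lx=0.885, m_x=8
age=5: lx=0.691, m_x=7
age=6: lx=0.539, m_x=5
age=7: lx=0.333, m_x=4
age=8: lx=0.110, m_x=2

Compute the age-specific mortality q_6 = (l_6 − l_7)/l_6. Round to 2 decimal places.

q_6 = (l_6 − l_7) / l_6 = (0.539 − 0.333) / 0.539
     = 0.206 / 0.539 = 0.382189… → 0.38

0.38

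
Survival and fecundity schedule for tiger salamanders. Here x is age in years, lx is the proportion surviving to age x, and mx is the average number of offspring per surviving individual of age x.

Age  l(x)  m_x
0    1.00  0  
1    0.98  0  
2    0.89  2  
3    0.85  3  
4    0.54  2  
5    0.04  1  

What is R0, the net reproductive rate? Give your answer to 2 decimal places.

lx·mx by age: 0, 0, 1.78, 2.55, 1.08, 0.04
R0 = Σ lx·mx = 5.45 → 5.45

5.45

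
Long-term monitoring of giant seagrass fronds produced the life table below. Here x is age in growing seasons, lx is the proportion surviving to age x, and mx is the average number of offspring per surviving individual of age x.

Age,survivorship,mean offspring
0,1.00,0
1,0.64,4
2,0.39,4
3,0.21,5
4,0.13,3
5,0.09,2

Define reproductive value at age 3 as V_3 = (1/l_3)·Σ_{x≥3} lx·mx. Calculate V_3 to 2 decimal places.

lx·mx for x ≥ 3: 1.05, 0.39, 0.18 → sum = 1.62
V_3 = 1.62 / l_3 = 1.62 / 0.21 = 7.714286… → 7.71

7.71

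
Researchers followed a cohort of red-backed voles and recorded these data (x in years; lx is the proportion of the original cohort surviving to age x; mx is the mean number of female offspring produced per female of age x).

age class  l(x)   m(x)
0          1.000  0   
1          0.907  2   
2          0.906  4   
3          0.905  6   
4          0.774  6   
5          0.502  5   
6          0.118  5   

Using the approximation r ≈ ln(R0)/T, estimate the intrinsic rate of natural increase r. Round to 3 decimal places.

0.907

R0 = Σ lx·mx = 0 + 1.814 + 3.624 + 5.43 + 4.644 + 2.51 + 0.59 = 18.612
Σ x·lx·mx = 60.018; T = 60.018/18.612 = 3.22469…
r ≈ ln(R0)/T = ln(18.612)/3.22469… = 0.90669… → 0.907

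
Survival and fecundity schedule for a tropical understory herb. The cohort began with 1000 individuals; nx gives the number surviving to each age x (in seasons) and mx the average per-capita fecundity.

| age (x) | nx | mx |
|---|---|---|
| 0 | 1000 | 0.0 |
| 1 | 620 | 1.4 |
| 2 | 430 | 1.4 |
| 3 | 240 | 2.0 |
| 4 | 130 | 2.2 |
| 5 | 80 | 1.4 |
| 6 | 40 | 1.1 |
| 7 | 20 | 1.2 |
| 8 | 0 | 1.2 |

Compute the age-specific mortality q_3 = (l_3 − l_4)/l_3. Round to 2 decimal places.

0.46

lx = nx/n0 = nx/1000: 1, 0.62, 0.43, 0.24, 0.13, 0.08, 0.04, 0.02, 0
q_3 = (l_3 − l_4) / l_3 = (0.24 − 0.13) / 0.24
     = 0.11 / 0.24 = 0.458333… → 0.46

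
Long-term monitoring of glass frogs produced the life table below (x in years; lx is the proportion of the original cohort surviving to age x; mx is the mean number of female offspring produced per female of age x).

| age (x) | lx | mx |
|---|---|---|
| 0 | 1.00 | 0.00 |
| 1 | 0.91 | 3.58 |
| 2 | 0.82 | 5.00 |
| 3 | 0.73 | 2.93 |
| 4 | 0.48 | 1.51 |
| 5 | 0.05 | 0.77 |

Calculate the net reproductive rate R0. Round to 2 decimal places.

lx·mx by age: 0, 3.2578, 4.1, 2.1389, 0.7248, 0.0385
R0 = Σ lx·mx = 10.26 → 10.26

10.26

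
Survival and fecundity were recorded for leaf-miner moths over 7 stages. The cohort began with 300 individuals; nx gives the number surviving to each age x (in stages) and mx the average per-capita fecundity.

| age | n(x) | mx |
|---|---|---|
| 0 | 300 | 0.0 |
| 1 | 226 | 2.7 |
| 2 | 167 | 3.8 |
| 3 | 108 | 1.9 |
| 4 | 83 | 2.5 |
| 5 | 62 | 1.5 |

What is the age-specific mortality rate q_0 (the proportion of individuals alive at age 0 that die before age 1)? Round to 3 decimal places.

0.247

lx = nx/n0 = nx/300: 1, 0.75333…, 0.55667…, 0.36, 0.27667…, 0.20667…
q_0 = (l_0 − l_1) / l_0 = (1 − 0.753333…) / 1
     = 0.246667… / 1 = 0.246667… → 0.247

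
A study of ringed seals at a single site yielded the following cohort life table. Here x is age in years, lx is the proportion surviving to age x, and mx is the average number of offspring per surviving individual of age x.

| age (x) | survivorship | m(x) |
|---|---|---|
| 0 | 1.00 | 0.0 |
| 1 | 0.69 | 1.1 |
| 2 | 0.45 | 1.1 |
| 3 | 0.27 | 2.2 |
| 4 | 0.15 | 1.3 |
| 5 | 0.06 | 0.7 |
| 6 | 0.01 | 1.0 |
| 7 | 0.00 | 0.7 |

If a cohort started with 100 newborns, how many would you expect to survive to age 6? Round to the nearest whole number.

1

Expected survivors = N0 · l_6 = 100 × 0.01 = 1 → 1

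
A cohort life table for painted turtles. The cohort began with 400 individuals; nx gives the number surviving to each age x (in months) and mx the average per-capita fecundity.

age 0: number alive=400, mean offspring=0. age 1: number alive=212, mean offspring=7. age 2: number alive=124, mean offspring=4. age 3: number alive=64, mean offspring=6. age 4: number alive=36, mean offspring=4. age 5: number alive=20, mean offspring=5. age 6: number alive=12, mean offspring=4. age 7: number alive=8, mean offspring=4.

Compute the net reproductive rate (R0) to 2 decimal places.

6.72

lx = nx/n0 = nx/400: 1, 0.53, 0.31, 0.16, 0.09, 0.05, 0.03, 0.02
lx·mx by age: 0, 3.71, 1.24, 0.96, 0.36, 0.25, 0.12, 0.08
R0 = Σ lx·mx = 6.72 → 6.72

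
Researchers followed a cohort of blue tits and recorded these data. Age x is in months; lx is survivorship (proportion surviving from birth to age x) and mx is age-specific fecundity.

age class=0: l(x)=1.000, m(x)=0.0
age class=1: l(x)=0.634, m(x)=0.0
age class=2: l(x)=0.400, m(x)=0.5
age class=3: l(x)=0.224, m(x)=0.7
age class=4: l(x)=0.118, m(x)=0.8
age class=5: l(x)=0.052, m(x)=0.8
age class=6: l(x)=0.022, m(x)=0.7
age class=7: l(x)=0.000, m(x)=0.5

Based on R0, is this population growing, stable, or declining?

declining

R0 = Σ lx·mx = 0 + 0 + 0.2 + 0.1568 + 0.0944 + 0.0416 + 0.0154 + 0 = 0.5082
R0 < 1, so the population is declining.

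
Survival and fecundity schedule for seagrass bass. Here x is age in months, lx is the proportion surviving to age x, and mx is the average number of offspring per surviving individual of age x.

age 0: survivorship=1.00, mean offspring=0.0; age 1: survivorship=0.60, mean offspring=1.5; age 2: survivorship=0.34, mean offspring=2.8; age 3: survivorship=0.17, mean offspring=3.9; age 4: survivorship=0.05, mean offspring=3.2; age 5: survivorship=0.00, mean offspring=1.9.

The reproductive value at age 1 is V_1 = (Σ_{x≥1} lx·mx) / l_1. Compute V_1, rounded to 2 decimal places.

lx·mx for x ≥ 1: 0.9, 0.952, 0.663, 0.16, 0 → sum = 2.675
V_1 = 2.675 / l_1 = 2.675 / 0.6 = 4.458333… → 4.46

4.46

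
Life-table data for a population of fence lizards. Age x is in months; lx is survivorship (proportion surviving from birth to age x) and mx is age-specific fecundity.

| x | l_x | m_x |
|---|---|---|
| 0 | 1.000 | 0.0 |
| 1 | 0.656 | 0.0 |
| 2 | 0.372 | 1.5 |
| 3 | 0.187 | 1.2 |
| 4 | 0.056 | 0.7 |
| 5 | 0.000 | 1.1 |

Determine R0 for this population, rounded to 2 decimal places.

lx·mx by age: 0, 0, 0.558, 0.2244, 0.0392, 0
R0 = Σ lx·mx = 0.8216 → 0.82

0.82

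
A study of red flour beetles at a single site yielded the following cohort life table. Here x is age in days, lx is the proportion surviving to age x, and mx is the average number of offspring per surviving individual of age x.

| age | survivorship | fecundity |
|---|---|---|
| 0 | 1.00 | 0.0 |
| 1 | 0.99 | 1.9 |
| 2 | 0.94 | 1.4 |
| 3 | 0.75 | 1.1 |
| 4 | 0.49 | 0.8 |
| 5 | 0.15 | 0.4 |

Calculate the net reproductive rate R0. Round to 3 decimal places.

4.474

lx·mx by age: 0, 1.881, 1.316, 0.825, 0.392, 0.06
R0 = Σ lx·mx = 4.474 → 4.474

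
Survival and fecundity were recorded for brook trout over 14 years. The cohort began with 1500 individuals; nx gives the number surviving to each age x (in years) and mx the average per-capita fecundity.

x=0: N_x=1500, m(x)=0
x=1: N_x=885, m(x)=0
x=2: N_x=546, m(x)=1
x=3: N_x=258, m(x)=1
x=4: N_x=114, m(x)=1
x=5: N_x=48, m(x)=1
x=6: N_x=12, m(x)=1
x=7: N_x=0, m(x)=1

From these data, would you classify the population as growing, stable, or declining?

declining

lx = nx/n0 = nx/1500: 1, 0.59, 0.364, 0.172, 0.076, 0.032, 0.008, 0
R0 = Σ lx·mx = 0 + 0 + 0.364 + 0.172 + 0.076 + 0.032 + 0.008 + 0 = 0.652
R0 < 1, so the population is declining.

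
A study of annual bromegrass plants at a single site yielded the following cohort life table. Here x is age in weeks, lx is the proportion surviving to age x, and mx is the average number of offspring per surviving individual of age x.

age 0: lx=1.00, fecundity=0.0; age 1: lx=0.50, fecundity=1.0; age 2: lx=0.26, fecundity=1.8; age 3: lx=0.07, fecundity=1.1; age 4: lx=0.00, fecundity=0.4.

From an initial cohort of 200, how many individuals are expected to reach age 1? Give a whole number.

Expected survivors = N0 · l_1 = 200 × 0.50 = 100 → 100

100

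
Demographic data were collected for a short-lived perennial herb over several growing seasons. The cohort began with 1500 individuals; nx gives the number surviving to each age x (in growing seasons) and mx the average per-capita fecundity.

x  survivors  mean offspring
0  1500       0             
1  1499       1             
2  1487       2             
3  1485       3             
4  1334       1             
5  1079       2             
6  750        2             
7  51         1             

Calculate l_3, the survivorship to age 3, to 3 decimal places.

0.990

l_3 = n_3/n_0 = 1485/1500 = 0.99 → 0.990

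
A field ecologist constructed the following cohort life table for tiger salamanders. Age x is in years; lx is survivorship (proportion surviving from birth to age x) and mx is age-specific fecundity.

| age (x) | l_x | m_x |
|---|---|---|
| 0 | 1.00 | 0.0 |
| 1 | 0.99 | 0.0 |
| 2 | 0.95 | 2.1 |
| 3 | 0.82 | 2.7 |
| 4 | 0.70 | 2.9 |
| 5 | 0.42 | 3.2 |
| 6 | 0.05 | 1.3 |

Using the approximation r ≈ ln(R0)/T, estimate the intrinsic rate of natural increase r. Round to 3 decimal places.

0.602

R0 = Σ lx·mx = 0 + 0 + 1.995 + 2.214 + 2.03 + 1.344 + 0.065 = 7.648
Σ x·lx·mx = 25.862; T = 25.862/7.648 = 3.38154…
r ≈ ln(R0)/T = ln(7.648)/3.38154… = 0.60163… → 0.602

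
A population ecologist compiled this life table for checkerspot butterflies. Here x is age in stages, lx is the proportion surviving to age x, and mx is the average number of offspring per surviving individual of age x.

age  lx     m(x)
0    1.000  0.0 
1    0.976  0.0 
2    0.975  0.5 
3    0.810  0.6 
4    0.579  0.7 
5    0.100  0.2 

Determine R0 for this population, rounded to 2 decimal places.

lx·mx by age: 0, 0, 0.4875, 0.486, 0.4053, 0.02
R0 = Σ lx·mx = 1.3988 → 1.40

1.40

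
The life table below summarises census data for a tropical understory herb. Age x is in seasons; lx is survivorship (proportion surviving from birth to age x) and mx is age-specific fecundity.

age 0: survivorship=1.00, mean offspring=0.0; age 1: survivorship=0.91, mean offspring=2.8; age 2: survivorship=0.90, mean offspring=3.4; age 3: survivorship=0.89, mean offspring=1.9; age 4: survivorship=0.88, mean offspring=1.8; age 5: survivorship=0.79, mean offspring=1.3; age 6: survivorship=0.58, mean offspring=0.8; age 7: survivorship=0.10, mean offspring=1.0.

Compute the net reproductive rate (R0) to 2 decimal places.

10.47

lx·mx by age: 0, 2.548, 3.06, 1.691, 1.584, 1.027, 0.464, 0.1
R0 = Σ lx·mx = 10.474 → 10.47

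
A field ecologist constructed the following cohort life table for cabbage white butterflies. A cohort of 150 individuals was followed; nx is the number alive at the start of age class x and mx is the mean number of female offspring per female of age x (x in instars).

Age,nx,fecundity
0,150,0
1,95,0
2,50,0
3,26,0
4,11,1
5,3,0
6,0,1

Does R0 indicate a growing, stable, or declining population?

declining

lx = nx/n0 = nx/150: 1, 0.63333…, 0.33333…, 0.17333…, 0.07333…, 0.02, 0
R0 = Σ lx·mx = 0 + 0 + 0 + 0 + 0.073333… + 0 + 0 = 0.073333…
R0 < 1, so the population is declining.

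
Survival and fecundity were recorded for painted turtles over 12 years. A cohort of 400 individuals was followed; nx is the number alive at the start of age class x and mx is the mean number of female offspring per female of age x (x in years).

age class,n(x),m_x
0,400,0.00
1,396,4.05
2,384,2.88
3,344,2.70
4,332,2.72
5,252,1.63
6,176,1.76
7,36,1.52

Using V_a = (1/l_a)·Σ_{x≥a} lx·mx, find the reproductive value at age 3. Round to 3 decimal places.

lx = nx/n0 = nx/400: 1, 0.99, 0.96, 0.86, 0.83, 0.63, 0.44, 0.09
lx·mx for x ≥ 3: 2.322, 2.2576, 1.0269, 0.7744, 0.1368 → sum = 6.5177
V_3 = 6.5177 / l_3 = 6.5177 / 0.86 = 7.578721… → 7.579

7.579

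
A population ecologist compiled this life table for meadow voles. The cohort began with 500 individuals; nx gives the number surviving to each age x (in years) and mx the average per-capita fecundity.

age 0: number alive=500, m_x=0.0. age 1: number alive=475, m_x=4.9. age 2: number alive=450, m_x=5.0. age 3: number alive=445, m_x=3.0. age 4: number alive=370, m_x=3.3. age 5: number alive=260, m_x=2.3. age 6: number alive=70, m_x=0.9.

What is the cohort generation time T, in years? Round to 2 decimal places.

lx = nx/n0 = nx/500: 1, 0.95, 0.9, 0.89, 0.74, 0.52, 0.14
lx·mx: 0, 4.655, 4.5, 2.67, 2.442, 1.196, 0.126 → R0 = 15.589
x·lx·mx: 0, 4.655, 9, 8.01, 9.768, 5.98, 0.756 → Σ = 38.169
T = 38.169 / 15.589 = 2.448457… → 2.45

2.45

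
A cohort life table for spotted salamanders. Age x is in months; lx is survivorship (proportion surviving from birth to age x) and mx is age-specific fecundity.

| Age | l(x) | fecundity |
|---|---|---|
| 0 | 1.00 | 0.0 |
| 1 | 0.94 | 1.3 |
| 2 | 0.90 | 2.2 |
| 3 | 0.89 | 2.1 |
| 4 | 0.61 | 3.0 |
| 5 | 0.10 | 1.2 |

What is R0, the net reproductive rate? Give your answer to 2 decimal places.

lx·mx by age: 0, 1.222, 1.98, 1.869, 1.83, 0.12
R0 = Σ lx·mx = 7.021 → 7.02

7.02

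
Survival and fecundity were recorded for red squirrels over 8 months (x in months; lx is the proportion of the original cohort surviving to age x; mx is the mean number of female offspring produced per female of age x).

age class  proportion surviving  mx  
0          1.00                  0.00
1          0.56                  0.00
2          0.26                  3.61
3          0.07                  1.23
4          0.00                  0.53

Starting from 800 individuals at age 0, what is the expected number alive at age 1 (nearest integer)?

448

Expected survivors = N0 · l_1 = 800 × 0.56 = 448 → 448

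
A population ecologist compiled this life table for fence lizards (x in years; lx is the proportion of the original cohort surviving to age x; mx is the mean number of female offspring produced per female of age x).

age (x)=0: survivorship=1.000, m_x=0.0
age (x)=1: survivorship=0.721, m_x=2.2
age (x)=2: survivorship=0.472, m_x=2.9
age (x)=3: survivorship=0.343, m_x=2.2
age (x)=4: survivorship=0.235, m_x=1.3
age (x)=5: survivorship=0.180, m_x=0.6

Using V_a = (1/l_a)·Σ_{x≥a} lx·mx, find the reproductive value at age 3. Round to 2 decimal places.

lx·mx for x ≥ 3: 0.7546, 0.3055, 0.108 → sum = 1.1681
V_3 = 1.1681 / l_3 = 1.1681 / 0.343 = 3.405539… → 3.41

3.41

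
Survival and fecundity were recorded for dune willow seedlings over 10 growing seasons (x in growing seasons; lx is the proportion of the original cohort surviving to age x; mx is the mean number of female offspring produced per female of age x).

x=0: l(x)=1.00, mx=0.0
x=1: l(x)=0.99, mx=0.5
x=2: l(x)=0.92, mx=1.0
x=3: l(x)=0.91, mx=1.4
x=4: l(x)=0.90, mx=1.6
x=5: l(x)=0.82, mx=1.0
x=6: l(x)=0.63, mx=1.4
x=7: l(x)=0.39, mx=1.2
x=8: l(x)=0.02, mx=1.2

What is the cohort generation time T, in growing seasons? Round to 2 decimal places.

lx·mx: 0, 0.495, 0.92, 1.274, 1.44, 0.82, 0.882, 0.468, 0.024 → R0 = 6.323
x·lx·mx: 0, 0.495, 1.84, 3.822, 5.76, 4.1, 5.292, 3.276, 0.192 → Σ = 24.777
T = 24.777 / 6.323 = 3.918551… → 3.92

3.92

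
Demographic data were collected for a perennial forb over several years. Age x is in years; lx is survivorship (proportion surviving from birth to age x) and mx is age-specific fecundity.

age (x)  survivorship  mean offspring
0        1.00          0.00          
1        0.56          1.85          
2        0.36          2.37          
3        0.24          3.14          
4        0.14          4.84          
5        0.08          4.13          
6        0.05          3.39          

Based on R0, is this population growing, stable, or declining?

growing

R0 = Σ lx·mx = 0 + 1.036 + 0.8532 + 0.7536 + 0.6776 + 0.3304 + 0.1695 = 3.8203
R0 > 1, so the population is growing.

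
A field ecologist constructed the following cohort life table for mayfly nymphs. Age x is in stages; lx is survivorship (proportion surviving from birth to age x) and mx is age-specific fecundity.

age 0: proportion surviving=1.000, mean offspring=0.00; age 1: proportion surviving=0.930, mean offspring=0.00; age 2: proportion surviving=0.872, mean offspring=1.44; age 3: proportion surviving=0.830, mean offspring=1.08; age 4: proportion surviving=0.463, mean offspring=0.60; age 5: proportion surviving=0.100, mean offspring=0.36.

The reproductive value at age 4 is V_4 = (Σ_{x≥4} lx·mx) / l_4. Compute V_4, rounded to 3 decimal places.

0.678

lx·mx for x ≥ 4: 0.2778, 0.036 → sum = 0.3138
V_4 = 0.3138 / l_4 = 0.3138 / 0.463 = 0.677754… → 0.678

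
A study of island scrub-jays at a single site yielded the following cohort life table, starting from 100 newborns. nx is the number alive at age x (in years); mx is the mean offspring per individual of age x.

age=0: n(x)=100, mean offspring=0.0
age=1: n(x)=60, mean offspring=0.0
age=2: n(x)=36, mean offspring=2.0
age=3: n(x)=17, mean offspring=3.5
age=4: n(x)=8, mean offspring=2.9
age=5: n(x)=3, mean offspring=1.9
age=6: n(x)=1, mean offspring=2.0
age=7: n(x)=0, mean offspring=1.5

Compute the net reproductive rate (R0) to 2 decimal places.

lx = nx/n0 = nx/100: 1, 0.6, 0.36, 0.17, 0.08, 0.03, 0.01, 0
lx·mx by age: 0, 0, 0.72, 0.595, 0.232, 0.057, 0.02, 0
R0 = Σ lx·mx = 1.624 → 1.62

1.62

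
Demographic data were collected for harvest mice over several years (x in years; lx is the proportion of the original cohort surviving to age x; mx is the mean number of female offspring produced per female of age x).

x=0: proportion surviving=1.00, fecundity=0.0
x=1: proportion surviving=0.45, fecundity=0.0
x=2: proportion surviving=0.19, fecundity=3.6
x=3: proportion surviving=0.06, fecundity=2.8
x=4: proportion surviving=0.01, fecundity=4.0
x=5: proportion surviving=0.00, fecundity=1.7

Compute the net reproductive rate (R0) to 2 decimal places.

lx·mx by age: 0, 0, 0.684, 0.168, 0.04, 0
R0 = Σ lx·mx = 0.892 → 0.89

0.89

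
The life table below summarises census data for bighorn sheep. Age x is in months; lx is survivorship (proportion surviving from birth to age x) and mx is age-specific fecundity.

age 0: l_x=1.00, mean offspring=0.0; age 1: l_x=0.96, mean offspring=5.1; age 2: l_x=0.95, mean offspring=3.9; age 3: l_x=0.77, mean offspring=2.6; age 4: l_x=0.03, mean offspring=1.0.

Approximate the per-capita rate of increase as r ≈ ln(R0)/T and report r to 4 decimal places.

1.3637

R0 = Σ lx·mx = 0 + 4.896 + 3.705 + 2.002 + 0.03 = 10.633
Σ x·lx·mx = 18.432; T = 18.432/10.633 = 1.73347…
r ≈ ln(R0)/T = ln(10.633)/1.73347… = 1.363716… → 1.3637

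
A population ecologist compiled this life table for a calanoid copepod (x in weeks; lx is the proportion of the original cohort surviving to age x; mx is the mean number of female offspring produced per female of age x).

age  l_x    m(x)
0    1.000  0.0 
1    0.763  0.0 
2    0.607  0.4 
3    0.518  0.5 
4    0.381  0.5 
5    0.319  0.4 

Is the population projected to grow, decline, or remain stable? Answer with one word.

R0 = Σ lx·mx = 0 + 0 + 0.2428 + 0.259 + 0.1905 + 0.1276 = 0.8199
R0 < 1, so the population is declining.

declining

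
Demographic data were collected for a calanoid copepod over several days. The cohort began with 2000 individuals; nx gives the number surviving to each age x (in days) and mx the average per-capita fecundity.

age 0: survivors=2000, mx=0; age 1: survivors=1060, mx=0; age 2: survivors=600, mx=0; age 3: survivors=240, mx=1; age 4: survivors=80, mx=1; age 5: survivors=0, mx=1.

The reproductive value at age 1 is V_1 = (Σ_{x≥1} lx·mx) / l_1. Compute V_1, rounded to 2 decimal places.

0.30

lx = nx/n0 = nx/2000: 1, 0.53, 0.3, 0.12, 0.04, 0
lx·mx for x ≥ 1: 0, 0, 0.12, 0.04, 0 → sum = 0.16
V_1 = 0.16 / l_1 = 0.16 / 0.53 = 0.301887… → 0.30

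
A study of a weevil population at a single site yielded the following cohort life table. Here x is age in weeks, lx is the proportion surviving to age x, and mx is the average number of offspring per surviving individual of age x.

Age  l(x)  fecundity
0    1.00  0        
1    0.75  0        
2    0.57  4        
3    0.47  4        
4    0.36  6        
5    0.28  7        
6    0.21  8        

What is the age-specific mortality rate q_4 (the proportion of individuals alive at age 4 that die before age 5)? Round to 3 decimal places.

q_4 = (l_4 − l_5) / l_4 = (0.36 − 0.28) / 0.36
     = 0.08 / 0.36 = 0.222222… → 0.222

0.222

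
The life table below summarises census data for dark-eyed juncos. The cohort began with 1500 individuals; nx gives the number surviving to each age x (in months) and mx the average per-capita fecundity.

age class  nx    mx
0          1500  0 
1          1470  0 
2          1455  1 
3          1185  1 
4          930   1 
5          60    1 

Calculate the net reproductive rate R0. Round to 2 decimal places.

lx = nx/n0 = nx/1500: 1, 0.98, 0.97, 0.79, 0.62, 0.04
lx·mx by age: 0, 0, 0.97, 0.79, 0.62, 0.04
R0 = Σ lx·mx = 2.42 → 2.42

2.42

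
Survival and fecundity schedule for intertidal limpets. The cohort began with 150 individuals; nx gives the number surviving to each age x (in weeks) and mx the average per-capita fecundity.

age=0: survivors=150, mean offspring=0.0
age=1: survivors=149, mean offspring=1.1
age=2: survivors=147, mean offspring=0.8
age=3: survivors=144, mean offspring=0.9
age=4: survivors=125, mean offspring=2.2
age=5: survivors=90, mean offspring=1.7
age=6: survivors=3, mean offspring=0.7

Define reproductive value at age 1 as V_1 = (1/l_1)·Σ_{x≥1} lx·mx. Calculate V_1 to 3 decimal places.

5.646

lx = nx/n0 = nx/150: 1, 0.99333…, 0.98, 0.96, 0.83333…, 0.6, 0.02
lx·mx for x ≥ 1: 1.092667…, 0.784, 0.864, 1.833333…, 1.02, 0.014 → sum = 5.608…
V_1 = 5.608… / l_1 = 5.608… / 0.993333… = 5.645638… → 5.646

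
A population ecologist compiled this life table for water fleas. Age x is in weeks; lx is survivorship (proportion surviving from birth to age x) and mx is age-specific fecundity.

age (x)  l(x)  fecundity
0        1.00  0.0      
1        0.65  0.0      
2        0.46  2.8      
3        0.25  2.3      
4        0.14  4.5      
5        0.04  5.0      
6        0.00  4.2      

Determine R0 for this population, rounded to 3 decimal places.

2.693

lx·mx by age: 0, 0, 1.288, 0.575, 0.63, 0.2, 0
R0 = Σ lx·mx = 2.693 → 2.693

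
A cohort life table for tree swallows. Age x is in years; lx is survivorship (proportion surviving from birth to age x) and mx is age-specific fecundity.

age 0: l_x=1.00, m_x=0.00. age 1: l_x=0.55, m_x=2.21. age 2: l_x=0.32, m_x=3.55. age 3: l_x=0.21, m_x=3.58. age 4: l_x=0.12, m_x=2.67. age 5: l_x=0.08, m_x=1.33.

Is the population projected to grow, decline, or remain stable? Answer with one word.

growing

R0 = Σ lx·mx = 0 + 1.2155 + 1.136 + 0.7518 + 0.3204 + 0.1064 = 3.5301
R0 > 1, so the population is growing.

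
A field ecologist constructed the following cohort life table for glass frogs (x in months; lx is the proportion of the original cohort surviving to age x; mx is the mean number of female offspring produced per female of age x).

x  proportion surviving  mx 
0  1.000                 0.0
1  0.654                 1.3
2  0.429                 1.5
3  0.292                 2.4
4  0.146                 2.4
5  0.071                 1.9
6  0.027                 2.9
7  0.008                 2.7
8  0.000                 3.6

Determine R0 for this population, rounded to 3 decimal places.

lx·mx by age: 0, 0.8502, 0.6435, 0.7008, 0.3504, 0.1349, 0.0783, 0.0216, 0
R0 = Σ lx·mx = 2.7797 → 2.780

2.780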